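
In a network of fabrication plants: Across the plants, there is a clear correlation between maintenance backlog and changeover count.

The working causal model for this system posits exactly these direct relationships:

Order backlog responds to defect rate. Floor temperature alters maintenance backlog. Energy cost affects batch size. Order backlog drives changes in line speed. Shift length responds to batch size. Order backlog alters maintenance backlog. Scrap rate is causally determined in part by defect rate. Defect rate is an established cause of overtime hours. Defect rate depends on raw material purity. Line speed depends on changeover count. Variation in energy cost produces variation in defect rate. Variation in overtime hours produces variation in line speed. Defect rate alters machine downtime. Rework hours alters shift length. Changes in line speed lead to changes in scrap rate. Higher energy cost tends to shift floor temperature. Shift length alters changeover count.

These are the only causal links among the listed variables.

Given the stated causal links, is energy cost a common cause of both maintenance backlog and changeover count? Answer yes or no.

Energy cost has a causal path to maintenance backlog (energy cost → floor temperature → maintenance backlog) and to changeover count (energy cost → batch size → shift length → changeover count), so it is a common cause of both — a confounder.

yes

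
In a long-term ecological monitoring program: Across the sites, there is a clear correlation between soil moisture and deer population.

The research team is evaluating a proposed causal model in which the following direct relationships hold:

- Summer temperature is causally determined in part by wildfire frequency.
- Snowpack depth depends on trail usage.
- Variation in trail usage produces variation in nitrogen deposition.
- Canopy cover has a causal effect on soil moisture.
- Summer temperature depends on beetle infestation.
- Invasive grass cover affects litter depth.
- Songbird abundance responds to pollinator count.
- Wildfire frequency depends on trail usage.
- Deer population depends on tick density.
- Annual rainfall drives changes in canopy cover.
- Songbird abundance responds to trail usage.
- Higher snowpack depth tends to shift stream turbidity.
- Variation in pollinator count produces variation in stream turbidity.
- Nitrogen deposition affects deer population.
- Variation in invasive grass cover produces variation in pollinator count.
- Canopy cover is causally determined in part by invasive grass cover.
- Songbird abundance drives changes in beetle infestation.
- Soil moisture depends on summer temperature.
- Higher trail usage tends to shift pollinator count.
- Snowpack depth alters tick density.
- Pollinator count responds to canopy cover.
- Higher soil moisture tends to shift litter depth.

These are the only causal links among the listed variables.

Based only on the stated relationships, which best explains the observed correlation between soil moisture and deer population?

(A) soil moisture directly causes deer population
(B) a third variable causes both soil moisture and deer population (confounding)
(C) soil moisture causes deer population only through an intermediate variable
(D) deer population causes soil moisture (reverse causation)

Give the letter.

B

Trail usage causes soil moisture (trail usage → wildfire frequency → summer temperature → soil moisture) and deer population (trail usage → nitrogen deposition → deer population) — a common cause creating the correlation.
There is no stated path from soil moisture to deer population or from deer population to soil moisture, so neither direct nor reverse causation applies.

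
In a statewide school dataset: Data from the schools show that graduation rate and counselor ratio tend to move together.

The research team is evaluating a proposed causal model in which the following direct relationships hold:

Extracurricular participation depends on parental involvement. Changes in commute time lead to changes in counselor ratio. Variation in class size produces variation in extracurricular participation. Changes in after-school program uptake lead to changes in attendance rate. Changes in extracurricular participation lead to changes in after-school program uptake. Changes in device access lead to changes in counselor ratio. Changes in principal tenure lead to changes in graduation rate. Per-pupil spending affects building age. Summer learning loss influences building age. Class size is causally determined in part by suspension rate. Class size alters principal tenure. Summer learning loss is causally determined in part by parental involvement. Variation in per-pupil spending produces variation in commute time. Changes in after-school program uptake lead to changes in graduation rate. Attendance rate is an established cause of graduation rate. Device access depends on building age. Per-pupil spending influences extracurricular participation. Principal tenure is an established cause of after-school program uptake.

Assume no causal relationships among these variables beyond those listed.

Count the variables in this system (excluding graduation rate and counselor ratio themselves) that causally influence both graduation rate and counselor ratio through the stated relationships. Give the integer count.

The common causes are: parental involvement (to graduation rate via parental involvement → extracurricular participation → after-school program uptake → graduation rate; to counselor ratio via parental involvement → summer learning loss → building age → device access → counselor ratio); per-pupil spending (to graduation rate via per-pupil spending → extracurricular participation → after-school program uptake → graduation rate; to counselor ratio via per-pupil spending → commute time → counselor ratio).
Every other variable lacks a causal path to at least one of graduation rate and counselor ratio.

2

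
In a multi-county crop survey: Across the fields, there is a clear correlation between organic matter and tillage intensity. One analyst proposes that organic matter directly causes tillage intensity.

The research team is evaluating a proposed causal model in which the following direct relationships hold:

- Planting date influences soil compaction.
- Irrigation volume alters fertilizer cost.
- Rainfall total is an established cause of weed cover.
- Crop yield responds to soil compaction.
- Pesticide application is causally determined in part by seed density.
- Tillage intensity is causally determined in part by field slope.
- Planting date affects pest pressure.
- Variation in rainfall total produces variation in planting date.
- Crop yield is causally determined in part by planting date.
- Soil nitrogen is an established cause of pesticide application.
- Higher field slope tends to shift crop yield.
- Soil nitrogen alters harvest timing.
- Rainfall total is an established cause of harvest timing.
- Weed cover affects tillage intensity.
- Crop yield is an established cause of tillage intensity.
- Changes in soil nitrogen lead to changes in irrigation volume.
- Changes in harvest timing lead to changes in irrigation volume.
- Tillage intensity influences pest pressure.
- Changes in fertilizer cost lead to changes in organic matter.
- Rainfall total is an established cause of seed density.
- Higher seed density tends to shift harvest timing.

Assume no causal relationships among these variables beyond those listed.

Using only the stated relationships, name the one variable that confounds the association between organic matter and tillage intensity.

Rainfall total has a causal path to organic matter (rainfall total → harvest timing → irrigation volume → fertilizer cost → organic matter) and a separate causal path to tillage intensity (rainfall total → weed cover → tillage intensity), so it is a common cause of both.
No stated relationship gives organic matter a causal route to tillage intensity, so the correlation is explained by the shared upstream cause rather than a direct effect.

rainfall total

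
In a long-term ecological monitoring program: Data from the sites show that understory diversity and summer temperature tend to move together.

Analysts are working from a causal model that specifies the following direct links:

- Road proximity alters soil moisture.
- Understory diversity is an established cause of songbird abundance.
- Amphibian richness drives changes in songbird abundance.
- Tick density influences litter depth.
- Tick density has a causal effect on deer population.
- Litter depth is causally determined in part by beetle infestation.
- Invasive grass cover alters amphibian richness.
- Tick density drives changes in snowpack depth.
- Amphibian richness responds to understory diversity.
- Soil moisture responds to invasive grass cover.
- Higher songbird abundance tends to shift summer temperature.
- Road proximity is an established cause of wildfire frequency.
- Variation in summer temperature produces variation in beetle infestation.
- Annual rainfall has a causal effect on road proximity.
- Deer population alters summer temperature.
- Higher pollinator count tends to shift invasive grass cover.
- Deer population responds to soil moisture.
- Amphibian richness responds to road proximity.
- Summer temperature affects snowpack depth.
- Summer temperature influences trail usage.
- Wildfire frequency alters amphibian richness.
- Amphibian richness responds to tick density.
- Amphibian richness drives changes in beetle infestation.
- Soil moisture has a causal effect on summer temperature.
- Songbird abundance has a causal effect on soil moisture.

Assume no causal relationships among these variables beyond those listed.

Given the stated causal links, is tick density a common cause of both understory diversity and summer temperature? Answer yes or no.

no

Tick density has no stated causal path to understory diversity. A confounder must cause both variables, so tick density does not qualify.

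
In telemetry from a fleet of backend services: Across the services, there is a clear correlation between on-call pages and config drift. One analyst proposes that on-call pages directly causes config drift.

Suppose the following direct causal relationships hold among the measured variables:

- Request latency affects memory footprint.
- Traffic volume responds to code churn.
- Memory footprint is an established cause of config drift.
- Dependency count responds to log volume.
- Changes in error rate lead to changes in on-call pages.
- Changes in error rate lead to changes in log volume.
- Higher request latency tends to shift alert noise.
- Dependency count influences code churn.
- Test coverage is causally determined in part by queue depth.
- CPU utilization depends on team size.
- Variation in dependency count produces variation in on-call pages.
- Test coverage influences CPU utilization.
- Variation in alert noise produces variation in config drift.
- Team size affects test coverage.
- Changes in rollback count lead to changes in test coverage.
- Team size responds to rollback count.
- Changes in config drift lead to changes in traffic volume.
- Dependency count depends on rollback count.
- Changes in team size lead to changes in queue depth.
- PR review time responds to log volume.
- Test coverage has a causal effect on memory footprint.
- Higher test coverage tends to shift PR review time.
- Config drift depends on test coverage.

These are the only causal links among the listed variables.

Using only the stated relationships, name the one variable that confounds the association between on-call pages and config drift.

Rollback count has a causal path to on-call pages (rollback count → dependency count → on-call pages) and a separate causal path to config drift (rollback count → test coverage → config drift), so it is a common cause of both.
No stated relationship gives on-call pages a causal route to config drift, so the correlation is explained by the shared upstream cause rather than a direct effect.

rollback count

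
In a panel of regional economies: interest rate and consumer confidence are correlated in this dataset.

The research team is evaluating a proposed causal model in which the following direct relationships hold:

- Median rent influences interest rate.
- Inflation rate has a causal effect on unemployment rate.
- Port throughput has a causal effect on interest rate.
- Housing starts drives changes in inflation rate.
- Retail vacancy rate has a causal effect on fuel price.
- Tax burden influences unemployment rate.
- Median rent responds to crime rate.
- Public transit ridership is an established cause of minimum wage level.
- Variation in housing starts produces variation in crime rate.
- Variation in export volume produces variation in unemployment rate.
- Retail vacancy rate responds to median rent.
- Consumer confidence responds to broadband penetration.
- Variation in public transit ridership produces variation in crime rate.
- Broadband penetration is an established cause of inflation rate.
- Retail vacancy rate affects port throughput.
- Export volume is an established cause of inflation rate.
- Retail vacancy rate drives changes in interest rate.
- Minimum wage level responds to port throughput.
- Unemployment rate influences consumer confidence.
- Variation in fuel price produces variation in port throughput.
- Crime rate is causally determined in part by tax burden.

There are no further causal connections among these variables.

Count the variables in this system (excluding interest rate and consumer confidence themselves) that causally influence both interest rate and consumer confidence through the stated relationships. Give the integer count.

The common causes are: housing starts (to interest rate via housing starts → crime rate → median rent → interest rate; to consumer confidence via housing starts → inflation rate → unemployment rate → consumer confidence); tax burden (to interest rate via tax burden → crime rate → median rent → interest rate; to consumer confidence via tax burden → unemployment rate → consumer confidence).
Every other variable lacks a causal path to at least one of interest rate and consumer confidence.

2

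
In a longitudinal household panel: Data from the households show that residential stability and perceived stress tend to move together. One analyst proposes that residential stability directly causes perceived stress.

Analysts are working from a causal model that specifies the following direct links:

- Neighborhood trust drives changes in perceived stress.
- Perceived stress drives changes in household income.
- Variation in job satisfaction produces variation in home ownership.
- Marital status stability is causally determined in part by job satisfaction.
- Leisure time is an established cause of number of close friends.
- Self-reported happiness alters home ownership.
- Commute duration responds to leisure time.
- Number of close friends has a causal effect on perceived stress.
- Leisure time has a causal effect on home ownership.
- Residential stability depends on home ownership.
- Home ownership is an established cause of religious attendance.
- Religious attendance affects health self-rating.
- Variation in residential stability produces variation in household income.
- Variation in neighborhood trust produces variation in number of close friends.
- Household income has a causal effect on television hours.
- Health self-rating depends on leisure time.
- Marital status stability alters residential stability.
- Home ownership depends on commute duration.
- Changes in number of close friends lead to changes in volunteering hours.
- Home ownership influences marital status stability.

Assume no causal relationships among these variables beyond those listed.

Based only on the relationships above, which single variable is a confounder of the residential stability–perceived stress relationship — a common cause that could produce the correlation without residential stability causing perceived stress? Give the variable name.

leisure time

Leisure time has a causal path to residential stability (leisure time → home ownership → residential stability) and a separate causal path to perceived stress (leisure time → number of close friends → perceived stress), so it is a common cause of both.
No stated relationship gives residential stability a causal route to perceived stress, so the correlation is explained by the shared upstream cause rather than a direct effect.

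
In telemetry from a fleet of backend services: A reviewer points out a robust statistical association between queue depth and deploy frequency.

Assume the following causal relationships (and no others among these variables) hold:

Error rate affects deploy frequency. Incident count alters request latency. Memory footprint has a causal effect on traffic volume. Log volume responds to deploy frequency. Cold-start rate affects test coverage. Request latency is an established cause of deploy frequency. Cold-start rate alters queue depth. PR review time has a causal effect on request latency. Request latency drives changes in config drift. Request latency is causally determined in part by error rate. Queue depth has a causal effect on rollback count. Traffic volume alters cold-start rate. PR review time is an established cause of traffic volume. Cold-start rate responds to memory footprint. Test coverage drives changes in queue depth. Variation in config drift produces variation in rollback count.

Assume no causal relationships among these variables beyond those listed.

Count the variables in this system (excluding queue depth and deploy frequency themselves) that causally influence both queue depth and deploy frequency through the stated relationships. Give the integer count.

1

The common causes are: PR review time (to queue depth via PR review time → traffic volume → cold-start rate → queue depth; to deploy frequency via PR review time → request latency → deploy frequency).
Every other variable lacks a causal path to at least one of queue depth and deploy frequency.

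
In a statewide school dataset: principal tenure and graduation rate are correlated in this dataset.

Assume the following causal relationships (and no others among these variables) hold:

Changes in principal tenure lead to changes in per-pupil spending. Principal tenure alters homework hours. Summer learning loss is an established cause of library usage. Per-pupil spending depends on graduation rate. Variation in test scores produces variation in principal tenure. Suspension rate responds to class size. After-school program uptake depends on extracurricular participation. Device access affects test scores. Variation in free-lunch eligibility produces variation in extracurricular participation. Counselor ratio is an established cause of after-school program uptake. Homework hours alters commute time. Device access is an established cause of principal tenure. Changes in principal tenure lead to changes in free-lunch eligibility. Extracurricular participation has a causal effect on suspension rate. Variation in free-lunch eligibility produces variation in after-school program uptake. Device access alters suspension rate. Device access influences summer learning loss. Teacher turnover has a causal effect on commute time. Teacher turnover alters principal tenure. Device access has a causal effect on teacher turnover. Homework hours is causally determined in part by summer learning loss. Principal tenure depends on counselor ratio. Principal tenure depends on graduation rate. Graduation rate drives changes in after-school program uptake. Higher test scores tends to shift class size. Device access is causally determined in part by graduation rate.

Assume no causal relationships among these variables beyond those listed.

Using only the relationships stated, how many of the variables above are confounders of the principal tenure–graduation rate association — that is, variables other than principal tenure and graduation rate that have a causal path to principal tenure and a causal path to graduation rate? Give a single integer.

0

No listed variable has a causal path to both principal tenure and graduation rate, so there are no common causes.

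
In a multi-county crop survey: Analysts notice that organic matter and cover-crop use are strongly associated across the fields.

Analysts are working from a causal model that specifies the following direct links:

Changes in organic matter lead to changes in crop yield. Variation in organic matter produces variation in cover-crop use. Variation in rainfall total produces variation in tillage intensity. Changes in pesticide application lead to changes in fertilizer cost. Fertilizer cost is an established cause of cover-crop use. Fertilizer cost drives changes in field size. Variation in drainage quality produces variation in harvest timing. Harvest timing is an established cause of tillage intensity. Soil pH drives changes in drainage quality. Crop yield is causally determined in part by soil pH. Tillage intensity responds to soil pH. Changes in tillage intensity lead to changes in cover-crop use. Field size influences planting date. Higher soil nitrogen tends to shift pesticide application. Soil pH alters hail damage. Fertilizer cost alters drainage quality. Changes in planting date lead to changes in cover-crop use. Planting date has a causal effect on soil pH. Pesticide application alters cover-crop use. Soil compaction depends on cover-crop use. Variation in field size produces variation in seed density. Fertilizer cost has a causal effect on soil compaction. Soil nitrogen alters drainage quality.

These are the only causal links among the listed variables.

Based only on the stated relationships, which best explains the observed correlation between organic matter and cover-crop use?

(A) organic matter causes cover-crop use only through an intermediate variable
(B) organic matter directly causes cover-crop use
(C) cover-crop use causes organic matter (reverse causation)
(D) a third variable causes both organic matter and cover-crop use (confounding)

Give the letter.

B

There is a stated direct causal link organic matter → cover-crop use, and no variable causes both organic matter and cover-crop use, so the correlation reflects direct causation.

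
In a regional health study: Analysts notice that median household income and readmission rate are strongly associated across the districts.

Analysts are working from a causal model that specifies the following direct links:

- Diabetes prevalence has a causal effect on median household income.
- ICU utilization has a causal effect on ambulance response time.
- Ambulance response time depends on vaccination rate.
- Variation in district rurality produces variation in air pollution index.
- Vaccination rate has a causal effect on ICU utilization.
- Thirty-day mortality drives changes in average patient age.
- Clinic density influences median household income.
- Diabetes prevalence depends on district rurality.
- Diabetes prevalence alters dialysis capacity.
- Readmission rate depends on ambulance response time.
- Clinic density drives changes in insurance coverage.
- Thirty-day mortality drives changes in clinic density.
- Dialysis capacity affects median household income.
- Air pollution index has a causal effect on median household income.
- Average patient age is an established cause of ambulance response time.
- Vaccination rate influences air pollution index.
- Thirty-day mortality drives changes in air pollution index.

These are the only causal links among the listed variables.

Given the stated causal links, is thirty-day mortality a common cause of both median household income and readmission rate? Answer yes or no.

yes

Thirty-day mortality has a causal path to median household income (thirty-day mortality → air pollution index → median household income) and to readmission rate (thirty-day mortality → average patient age → ambulance response time → readmission rate), so it is a common cause of both — a confounder.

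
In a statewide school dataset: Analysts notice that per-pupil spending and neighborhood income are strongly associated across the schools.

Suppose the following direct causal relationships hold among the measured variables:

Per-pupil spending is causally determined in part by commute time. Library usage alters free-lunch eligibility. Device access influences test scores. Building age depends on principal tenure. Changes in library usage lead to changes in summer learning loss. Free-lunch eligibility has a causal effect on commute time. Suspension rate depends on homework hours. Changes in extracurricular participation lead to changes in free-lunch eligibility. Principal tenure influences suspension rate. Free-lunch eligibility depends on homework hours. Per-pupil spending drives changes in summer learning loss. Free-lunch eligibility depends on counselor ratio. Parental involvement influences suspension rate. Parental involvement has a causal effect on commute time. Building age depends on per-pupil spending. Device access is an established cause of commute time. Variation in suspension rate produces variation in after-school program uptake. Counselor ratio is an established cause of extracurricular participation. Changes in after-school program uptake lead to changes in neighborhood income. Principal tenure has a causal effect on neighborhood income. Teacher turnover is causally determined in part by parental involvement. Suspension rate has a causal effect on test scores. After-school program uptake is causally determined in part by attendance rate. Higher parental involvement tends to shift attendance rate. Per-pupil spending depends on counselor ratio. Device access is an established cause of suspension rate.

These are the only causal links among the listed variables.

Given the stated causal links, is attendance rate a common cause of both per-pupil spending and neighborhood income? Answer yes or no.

Attendance rate has no stated causal path to per-pupil spending. A confounder must cause both variables, so attendance rate does not qualify.

no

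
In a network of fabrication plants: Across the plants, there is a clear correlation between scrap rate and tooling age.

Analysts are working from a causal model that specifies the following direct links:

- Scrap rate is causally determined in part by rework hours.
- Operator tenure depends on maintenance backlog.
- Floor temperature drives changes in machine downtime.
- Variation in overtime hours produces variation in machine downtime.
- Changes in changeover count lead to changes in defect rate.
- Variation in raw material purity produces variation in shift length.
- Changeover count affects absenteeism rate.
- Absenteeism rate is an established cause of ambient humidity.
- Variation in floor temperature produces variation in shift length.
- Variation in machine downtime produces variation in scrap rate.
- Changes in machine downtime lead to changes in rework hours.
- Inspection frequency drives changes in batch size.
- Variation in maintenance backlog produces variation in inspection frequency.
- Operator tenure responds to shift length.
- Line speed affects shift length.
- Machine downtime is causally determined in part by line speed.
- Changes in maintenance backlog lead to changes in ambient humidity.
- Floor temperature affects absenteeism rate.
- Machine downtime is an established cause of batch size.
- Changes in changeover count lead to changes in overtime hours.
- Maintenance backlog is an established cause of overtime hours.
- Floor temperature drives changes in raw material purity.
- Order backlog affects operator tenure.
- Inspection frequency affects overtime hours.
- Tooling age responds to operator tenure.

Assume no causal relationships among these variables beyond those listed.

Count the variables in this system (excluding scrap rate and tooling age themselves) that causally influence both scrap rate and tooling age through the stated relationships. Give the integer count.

The common causes are: floor temperature (to scrap rate via floor temperature → machine downtime → scrap rate; to tooling age via floor temperature → shift length → operator tenure → tooling age); line speed (to scrap rate via line speed → machine downtime → scrap rate; to tooling age via line speed → shift length → operator tenure → tooling age); maintenance backlog (to scrap rate via maintenance backlog → overtime hours → machine downtime → scrap rate; to tooling age via maintenance backlog → operator tenure → tooling age).
Every other variable lacks a causal path to at least one of scrap rate and tooling age.

3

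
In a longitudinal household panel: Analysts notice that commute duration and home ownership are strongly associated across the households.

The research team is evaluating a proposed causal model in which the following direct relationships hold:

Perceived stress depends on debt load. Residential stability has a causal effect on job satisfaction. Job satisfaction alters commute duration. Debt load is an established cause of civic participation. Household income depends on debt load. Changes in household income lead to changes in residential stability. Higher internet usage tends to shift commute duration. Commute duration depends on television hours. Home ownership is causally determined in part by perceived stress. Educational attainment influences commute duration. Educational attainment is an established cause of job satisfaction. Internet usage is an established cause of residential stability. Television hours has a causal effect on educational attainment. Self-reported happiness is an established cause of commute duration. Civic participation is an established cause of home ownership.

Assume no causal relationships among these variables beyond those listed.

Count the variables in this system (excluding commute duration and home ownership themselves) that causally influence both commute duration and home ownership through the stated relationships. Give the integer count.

1

The common causes are: debt load (to commute duration via debt load → household income → residential stability → job satisfaction → commute duration; to home ownership via debt load → civic participation → home ownership).
Every other variable lacks a causal path to at least one of commute duration and home ownership.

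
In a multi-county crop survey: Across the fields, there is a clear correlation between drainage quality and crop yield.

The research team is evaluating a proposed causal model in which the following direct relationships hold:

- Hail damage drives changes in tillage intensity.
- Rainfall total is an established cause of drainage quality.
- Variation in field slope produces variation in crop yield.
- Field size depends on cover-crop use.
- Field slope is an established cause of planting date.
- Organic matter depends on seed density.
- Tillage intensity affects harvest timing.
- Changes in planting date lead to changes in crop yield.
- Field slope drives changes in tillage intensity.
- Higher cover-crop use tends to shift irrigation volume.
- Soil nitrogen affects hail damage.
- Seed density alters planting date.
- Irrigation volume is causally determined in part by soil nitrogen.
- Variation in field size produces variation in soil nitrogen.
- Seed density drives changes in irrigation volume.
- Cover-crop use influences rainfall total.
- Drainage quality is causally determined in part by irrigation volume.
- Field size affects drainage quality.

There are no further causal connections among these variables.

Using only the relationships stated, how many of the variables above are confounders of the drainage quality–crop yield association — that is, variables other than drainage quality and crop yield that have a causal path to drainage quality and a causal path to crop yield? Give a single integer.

1

The common causes are: seed density (to drainage quality via seed density → irrigation volume → drainage quality; to crop yield via seed density → planting date → crop yield).
Every other variable lacks a causal path to at least one of drainage quality and crop yield.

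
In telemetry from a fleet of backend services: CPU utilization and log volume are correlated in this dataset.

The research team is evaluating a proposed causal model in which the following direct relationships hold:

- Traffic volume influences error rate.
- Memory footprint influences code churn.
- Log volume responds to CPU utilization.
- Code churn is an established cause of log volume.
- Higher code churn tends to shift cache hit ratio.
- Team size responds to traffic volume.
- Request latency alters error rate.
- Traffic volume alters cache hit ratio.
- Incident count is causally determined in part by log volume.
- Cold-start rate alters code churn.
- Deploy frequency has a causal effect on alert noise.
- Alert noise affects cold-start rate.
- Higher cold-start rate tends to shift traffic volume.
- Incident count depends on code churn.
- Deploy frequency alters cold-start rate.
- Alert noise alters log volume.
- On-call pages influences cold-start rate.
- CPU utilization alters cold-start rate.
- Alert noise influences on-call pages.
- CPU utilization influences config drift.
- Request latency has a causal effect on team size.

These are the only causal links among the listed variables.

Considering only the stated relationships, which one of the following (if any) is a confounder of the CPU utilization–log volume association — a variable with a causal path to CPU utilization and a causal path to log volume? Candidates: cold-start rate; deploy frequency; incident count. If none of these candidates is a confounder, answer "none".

none

None of the listed candidates has causal paths to both CPU utilization and log volume in the stated relationships, so none is a common cause.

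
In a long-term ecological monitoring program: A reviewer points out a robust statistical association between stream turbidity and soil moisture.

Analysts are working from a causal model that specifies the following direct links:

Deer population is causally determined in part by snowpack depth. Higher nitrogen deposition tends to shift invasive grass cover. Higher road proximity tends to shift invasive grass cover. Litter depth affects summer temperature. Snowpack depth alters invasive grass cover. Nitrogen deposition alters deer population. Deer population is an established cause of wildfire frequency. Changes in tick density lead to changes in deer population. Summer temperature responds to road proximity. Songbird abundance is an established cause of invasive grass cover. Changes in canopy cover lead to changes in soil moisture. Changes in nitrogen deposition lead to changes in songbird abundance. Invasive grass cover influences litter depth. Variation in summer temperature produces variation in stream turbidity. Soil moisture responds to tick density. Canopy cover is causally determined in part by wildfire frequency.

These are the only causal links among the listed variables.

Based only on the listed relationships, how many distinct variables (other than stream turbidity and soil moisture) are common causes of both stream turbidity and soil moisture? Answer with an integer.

2

The common causes are: nitrogen deposition (to stream turbidity via nitrogen deposition → invasive grass cover → litter depth → summer temperature → stream turbidity; to soil moisture via nitrogen deposition → deer population → wildfire frequency → canopy cover → soil moisture); snowpack depth (to stream turbidity via snowpack depth → invasive grass cover → litter depth → summer temperature → stream turbidity; to soil moisture via snowpack depth → deer population → wildfire frequency → canopy cover → soil moisture).
Every other variable lacks a causal path to at least one of stream turbidity and soil moisture.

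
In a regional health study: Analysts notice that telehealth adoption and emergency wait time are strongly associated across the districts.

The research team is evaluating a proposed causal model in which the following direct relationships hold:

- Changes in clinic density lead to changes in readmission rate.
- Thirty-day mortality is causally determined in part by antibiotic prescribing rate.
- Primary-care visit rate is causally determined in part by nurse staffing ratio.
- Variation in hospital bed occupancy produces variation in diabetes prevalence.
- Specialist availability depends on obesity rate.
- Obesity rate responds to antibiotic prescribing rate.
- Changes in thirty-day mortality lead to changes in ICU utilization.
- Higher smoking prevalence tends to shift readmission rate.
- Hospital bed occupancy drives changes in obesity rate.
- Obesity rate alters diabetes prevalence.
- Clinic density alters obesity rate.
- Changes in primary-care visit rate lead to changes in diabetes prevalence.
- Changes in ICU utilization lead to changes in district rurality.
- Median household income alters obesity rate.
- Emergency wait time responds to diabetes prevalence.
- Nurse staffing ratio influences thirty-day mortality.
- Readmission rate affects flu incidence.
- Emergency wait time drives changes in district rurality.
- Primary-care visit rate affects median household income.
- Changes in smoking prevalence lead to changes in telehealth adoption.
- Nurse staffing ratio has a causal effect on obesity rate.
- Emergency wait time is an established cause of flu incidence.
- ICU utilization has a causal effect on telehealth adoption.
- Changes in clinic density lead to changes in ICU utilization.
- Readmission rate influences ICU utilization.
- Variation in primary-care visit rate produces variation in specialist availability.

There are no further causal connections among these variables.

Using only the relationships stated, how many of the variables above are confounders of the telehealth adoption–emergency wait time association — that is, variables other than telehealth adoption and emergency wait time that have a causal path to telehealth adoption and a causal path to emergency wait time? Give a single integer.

3

The common causes are: antibiotic prescribing rate (to telehealth adoption via antibiotic prescribing rate → thirty-day mortality → ICU utilization → telehealth adoption; to emergency wait time via antibiotic prescribing rate → obesity rate → diabetes prevalence → emergency wait time); clinic density (to telehealth adoption via clinic density → ICU utilization → telehealth adoption; to emergency wait time via clinic density → obesity rate → diabetes prevalence → emergency wait time); nurse staffing ratio (to telehealth adoption via nurse staffing ratio → thirty-day mortality → ICU utilization → telehealth adoption; to emergency wait time via nurse staffing ratio → primary-care visit rate → diabetes prevalence → emergency wait time).
Every other variable lacks a causal path to at least one of telehealth adoption and emergency wait time.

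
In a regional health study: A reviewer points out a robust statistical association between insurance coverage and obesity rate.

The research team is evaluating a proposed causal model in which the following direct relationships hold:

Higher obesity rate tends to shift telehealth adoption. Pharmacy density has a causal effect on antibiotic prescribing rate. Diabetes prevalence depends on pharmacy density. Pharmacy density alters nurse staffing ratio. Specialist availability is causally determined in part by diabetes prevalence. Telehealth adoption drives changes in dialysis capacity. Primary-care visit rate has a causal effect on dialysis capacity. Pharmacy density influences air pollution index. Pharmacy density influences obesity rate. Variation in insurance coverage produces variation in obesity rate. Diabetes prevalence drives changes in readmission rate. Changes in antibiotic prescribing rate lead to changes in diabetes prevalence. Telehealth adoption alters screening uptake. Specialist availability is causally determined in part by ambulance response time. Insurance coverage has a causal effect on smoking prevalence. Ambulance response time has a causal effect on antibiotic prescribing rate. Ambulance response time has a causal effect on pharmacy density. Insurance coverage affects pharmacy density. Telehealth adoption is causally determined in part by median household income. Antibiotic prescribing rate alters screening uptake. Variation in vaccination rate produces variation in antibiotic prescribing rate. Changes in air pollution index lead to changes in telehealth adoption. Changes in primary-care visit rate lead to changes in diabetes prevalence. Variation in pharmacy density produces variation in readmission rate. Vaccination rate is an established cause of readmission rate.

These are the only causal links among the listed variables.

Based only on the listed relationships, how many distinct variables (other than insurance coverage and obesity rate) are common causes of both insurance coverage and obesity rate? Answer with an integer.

0

No listed variable has a causal path to both insurance coverage and obesity rate, so there are no common causes.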